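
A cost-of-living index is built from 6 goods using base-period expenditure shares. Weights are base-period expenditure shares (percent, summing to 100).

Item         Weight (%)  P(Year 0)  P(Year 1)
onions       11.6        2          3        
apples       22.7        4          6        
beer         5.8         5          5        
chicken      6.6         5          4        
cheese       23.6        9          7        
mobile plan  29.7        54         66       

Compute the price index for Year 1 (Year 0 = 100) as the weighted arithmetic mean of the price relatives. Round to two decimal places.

117.19

onions: 11.6 × (3/2) = 11.6 × 1.500000 = 17.4000
apples: 22.7 × (6/4) = 22.7 × 1.500000 = 34.0500
beer: 5.8 × (5/5) = 5.8 × 1.000000 = 5.8000
chicken: 6.6 × (4/5) = 6.6 × 0.800000 = 5.2800
cheese: 23.6 × (7/9) = 23.6 × 0.777778 = 18.3556
mobile plan: 29.7 × (66/54) = 29.7 × 1.222222 = 36.3000
Index = Σ wᵢ·(p₁ᵢ/p₀ᵢ) = 17.4000 + 34.0500 + 5.8000 + 5.2800 + 18.3556 + 36.3000 = 117.1856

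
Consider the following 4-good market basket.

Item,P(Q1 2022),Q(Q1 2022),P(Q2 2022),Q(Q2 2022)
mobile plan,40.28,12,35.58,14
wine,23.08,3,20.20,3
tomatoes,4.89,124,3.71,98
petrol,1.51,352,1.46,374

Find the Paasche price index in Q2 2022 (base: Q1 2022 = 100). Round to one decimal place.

87.6

Paasche price index uses current-period quantities as weights.
ΣP(Q2 2022)·Q(Q2 2022) = 35.58×14 + 20.20×3 + 3.71×98 + 1.46×374 = 498.12 + 60.6 + 363.58 + 546.04 = 1468.34
ΣP(Q1 2022)·Q(Q2 2022) = 40.28×14 + 23.08×3 + 4.89×98 + 1.51×374 = 563.92 + 69.24 + 479.22 + 564.74 = 1677.12
Index = 1468.34 / 1677.12 × 100 = 87.5513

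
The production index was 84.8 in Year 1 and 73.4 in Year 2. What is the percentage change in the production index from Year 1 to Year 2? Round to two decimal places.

Change = (73.4 − 84.8) / 84.8 × 100
       = -11.4 / 84.8 × 100 = -13.4434%

-13.44%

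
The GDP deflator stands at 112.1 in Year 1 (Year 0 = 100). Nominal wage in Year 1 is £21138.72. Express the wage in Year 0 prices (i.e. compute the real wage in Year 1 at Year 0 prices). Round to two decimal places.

Real = Nominal ÷ (Index/100) = 21138.72 ÷ (112.1/100)
     = 21138.72 ÷ 1.121 = 18857.0205

18857.02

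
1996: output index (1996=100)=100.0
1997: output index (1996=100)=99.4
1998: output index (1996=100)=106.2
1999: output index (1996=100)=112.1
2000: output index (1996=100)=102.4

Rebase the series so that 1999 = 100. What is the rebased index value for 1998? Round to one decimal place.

94.7

Rebased(1998) = 106.2 / 112.1 × 100 = 94.7368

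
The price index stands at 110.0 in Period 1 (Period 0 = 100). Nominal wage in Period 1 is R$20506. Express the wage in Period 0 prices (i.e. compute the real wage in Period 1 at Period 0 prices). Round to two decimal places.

18641.82

Real = Nominal ÷ (Index/100) = 20506 ÷ (110.0/100)
     = 20506 ÷ 1.100 = 18641.8182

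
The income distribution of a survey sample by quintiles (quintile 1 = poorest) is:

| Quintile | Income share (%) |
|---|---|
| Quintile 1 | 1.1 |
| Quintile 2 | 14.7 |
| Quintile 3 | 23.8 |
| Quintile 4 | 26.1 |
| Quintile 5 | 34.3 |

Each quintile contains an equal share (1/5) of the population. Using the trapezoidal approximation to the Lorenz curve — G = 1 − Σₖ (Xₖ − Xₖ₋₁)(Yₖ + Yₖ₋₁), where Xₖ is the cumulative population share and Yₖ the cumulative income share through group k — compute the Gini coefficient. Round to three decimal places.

0.311

Cumulative income shares Yₖ: 0.0110, 0.1580, 0.3960, 0.6570, 1.0000
Σ (Xₖ−Xₖ₋₁)(Yₖ+Yₖ₋₁) = (1/5)(0.0110+0.0000) + (1/5)(0.1580+0.0110) + (1/5)(0.3960+0.1580) + (1/5)(0.6570+0.3960) + (1/5)(1.0000+0.6570)
  = 0.0022 + 0.0338 + 0.1108 + 0.2106 + 0.3314 = 0.6888
G = 1 − 0.6888 = 0.3112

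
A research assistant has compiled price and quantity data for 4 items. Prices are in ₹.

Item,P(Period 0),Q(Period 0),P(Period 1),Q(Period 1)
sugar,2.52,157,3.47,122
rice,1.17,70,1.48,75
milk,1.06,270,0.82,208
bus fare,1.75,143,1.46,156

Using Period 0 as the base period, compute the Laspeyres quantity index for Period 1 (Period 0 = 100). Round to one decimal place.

87.6

Laspeyres quantity index uses base-period prices as weights.
ΣP(Period 0)·Q(Period 1) = 2.52×122 + 1.17×75 + 1.06×208 + 1.75×156 = 307.44 + 87.75 + 220.48 + 273 = 888.67
ΣP(Period 0)·Q(Period 0) = 2.52×157 + 1.17×70 + 1.06×270 + 1.75×143 = 395.64 + 81.9 + 286.2 + 250.25 = 1013.99
Index = 888.67 / 1013.99 × 100 = 87.6409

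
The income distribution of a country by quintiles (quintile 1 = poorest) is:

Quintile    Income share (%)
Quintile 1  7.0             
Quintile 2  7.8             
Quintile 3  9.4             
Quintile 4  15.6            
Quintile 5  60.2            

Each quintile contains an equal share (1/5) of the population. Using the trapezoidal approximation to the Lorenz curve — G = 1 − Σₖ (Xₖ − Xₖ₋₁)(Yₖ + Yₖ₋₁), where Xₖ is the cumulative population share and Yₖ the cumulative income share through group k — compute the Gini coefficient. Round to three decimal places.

Cumulative income shares Yₖ: 0.0700, 0.1480, 0.2420, 0.3980, 1.0000
Σ (Xₖ−Xₖ₋₁)(Yₖ+Yₖ₋₁) = (1/5)(0.0700+0.0000) + (1/5)(0.1480+0.0700) + (1/5)(0.2420+0.1480) + (1/5)(0.3980+0.2420) + (1/5)(1.0000+0.3980)
  = 0.0140 + 0.0436 + 0.0780 + 0.1280 + 0.2796 = 0.5432
G = 1 − 0.5432 = 0.4568

0.457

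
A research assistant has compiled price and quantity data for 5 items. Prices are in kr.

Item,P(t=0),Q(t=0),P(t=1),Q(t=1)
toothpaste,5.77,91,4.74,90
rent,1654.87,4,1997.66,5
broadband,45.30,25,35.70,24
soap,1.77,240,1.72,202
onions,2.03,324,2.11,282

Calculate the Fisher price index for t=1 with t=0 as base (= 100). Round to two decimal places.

Laspeyres component (base-period weights):
ΣP(t=1)Q(t=0) = 4.74×91 + 1997.66×4 + 35.70×25 + 1.72×240 + 2.11×324 = 431.34 + 7990.64 + 892.5 + 412.8 + 683.64 = 10410.92
ΣP(t=0)Q(t=0) = 5.77×91 + 1654.87×4 + 45.30×25 + 1.77×240 + 2.03×324 = 525.07 + 6619.48 + 1132.5 + 424.8 + 657.72 = 9359.57
L = 10410.92 / 9359.57 × 100 = 111.2329
Paasche component (current-period weights):
ΣP(t=1)Q(t=1) = 4.74×90 + 1997.66×5 + 35.70×24 + 1.72×202 + 2.11×282 = 426.6 + 9988.3 + 856.8 + 347.44 + 595.02 = 12214.16
ΣP(t=0)Q(t=1) = 5.77×90 + 1654.87×5 + 45.30×24 + 1.77×202 + 2.03×282 = 519.3 + 8274.35 + 1087.2 + 357.54 + 572.46 = 10810.85
P = 12214.16 / 10810.85 × 100 = 112.9806
Fisher = √(L × P) = √(111.2329 × 112.9806) = 112.1033

112.10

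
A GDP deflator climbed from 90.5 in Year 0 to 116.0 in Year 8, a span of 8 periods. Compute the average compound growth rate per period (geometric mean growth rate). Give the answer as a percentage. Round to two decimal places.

Growth factor = (116.0/90.5)^(1/8) = (1.281768)^(1/8) = 1.031516
Growth rate = 1.031516 − 1 = 0.031516 = 3.1516%

3.15%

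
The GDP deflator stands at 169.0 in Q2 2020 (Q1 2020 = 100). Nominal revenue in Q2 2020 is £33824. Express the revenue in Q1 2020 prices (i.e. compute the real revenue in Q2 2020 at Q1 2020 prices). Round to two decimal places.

Real = Nominal ÷ (Index/100) = 33824 ÷ (169.0/100)
     = 33824 ÷ 1.690 = 20014.2012

20014.20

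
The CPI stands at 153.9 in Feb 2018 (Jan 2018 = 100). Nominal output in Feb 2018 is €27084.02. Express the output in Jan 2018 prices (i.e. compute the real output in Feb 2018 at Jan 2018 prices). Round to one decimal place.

17598.5

Real = Nominal ÷ (Index/100) = 27084.02 ÷ (153.9/100)
     = 27084.02 ÷ 1.539 = 17598.4535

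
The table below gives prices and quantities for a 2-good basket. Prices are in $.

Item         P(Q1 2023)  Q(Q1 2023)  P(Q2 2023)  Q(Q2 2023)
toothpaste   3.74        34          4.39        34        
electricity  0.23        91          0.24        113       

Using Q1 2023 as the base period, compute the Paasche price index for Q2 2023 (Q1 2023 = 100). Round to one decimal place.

115.2

Paasche price index uses current-period quantities as weights.
ΣP(Q2 2023)·Q(Q2 2023) = 4.39×34 + 0.24×113 = 149.26 + 27.12 = 176.38
ΣP(Q1 2023)·Q(Q2 2023) = 3.74×34 + 0.23×113 = 127.16 + 25.99 = 153.15
Index = 176.38 / 153.15 × 100 = 115.1681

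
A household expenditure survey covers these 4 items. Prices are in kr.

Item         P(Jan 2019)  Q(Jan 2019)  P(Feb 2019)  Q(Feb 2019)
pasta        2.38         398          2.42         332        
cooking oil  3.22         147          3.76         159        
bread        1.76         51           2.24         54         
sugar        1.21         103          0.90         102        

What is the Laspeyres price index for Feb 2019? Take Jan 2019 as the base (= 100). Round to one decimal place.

105.4

Laspeyres price index uses base-period quantities as weights.
ΣP(Feb 2019)·Q(Jan 2019) = 2.42×398 + 3.76×147 + 2.24×51 + 0.90×103 = 963.16 + 552.72 + 114.24 + 92.7 = 1722.82
ΣP(Jan 2019)·Q(Jan 2019) = 2.38×398 + 3.22×147 + 1.76×51 + 1.21×103 = 947.24 + 473.34 + 89.76 + 124.63 = 1634.97
Index = 1722.82 / 1634.97 × 100 = 105.3732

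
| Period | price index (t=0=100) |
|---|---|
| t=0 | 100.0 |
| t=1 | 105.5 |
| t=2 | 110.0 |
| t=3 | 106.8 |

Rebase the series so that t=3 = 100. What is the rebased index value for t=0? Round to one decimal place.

Rebased(t=0) = 100.0 / 106.8 × 100 = 93.6330

93.6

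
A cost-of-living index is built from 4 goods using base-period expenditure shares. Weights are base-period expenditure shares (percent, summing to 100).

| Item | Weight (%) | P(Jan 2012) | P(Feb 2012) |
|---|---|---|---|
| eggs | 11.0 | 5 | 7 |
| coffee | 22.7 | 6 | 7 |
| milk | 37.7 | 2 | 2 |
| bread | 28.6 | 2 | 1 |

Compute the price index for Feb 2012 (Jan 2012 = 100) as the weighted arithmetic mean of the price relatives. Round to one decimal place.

eggs: 11.0 × (7/5) = 11.0 × 1.400000 = 15.4000
coffee: 22.7 × (7/6) = 22.7 × 1.166667 = 26.4833
milk: 37.7 × (2/2) = 37.7 × 1.000000 = 37.7000
bread: 28.6 × (1/2) = 28.6 × 0.500000 = 14.3000
Index = Σ wᵢ·(p₁ᵢ/p₀ᵢ) = 15.4000 + 26.4833 + 37.7000 + 14.3000 = 93.8833

93.9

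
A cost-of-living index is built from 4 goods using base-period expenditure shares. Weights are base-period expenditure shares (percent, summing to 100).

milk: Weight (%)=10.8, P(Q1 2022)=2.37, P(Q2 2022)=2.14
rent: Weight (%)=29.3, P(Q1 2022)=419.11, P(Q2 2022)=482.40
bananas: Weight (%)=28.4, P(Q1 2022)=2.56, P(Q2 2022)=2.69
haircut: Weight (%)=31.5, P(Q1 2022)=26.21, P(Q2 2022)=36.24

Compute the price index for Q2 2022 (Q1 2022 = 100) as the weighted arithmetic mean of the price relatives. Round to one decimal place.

milk: 10.8 × (2.14/2.37) = 10.8 × 0.902954 = 9.7519
rent: 29.3 × (482.40/419.11) = 29.3 × 1.151010 = 33.7246
bananas: 28.4 × (2.69/2.56) = 28.4 × 1.050781 = 29.8422
haircut: 31.5 × (36.24/26.21) = 31.5 × 1.382678 = 43.5544
Index = Σ wᵢ·(p₁ᵢ/p₀ᵢ) = 9.7519 + 33.7246 + 29.8422 + 43.5544 = 116.8731

116.9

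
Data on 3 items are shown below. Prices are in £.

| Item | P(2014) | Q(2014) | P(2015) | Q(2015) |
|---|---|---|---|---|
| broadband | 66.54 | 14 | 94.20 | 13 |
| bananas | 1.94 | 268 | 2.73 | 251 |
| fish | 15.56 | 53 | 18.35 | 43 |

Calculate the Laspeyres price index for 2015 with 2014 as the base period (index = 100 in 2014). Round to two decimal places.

132.81

Laspeyres price index uses base-period quantities as weights.
ΣP(2015)·Q(2014) = 94.20×14 + 2.73×268 + 18.35×53 = 1318.8 + 731.64 + 972.55 = 3022.99
ΣP(2014)·Q(2014) = 66.54×14 + 1.94×268 + 15.56×53 = 931.56 + 519.92 + 824.68 = 2276.16
Index = 3022.99 / 2276.16 × 100 = 132.8110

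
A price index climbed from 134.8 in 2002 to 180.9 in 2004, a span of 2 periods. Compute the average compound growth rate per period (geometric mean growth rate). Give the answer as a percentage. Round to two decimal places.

Growth factor = (180.9/134.8)^(1/2) = (1.341988)^(1/2) = 1.158442
Growth rate = 1.158442 − 1 = 0.158442 = 15.8442%

15.84%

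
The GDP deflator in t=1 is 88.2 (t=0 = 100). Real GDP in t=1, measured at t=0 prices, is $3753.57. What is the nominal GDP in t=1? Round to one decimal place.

3310.6

Nominal = Real × (Index/100) = 3753.57 × (88.2/100)
        = 3753.57 × 0.882 = 3310.6487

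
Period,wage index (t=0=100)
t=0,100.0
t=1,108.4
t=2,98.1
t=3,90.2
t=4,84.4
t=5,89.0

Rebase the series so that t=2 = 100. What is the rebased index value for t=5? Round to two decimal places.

90.72

Rebased(t=5) = 89.0 / 98.1 × 100 = 90.7238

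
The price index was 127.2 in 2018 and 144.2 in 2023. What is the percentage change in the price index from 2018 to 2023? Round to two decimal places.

13.36%

Change = (144.2 − 127.2) / 127.2 × 100
       = 17.0 / 127.2 × 100 = 13.3648%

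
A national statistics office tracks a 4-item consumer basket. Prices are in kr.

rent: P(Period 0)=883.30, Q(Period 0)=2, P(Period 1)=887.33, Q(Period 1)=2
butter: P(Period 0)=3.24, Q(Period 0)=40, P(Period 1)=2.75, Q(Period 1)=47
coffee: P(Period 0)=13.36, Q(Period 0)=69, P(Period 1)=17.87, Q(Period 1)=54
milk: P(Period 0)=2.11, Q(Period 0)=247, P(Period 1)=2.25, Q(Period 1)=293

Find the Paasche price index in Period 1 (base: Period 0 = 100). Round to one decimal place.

108.3

Paasche price index uses current-period quantities as weights.
ΣP(Period 1)·Q(Period 1) = 887.33×2 + 2.75×47 + 17.87×54 + 2.25×293 = 1774.66 + 129.25 + 964.98 + 659.25 = 3528.14
ΣP(Period 0)·Q(Period 1) = 883.30×2 + 3.24×47 + 13.36×54 + 2.11×293 = 1766.6 + 152.28 + 721.44 + 618.23 = 3258.55
Index = 3528.14 / 3258.55 × 100 = 108.2733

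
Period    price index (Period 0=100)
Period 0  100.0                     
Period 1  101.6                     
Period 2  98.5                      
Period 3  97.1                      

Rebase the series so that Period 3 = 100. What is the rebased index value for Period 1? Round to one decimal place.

104.6

Rebased(Period 1) = 101.6 / 97.1 × 100 = 104.6344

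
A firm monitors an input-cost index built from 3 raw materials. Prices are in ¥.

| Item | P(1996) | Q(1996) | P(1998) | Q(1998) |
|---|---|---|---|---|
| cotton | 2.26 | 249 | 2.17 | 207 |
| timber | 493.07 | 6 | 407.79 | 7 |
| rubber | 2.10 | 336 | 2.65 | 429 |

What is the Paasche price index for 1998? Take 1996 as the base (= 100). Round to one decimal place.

Paasche price index uses current-period quantities as weights.
ΣP(1998)·Q(1998) = 2.17×207 + 407.79×7 + 2.65×429 = 449.19 + 2854.53 + 1136.85 = 4440.57
ΣP(1996)·Q(1998) = 2.26×207 + 493.07×7 + 2.10×429 = 467.82 + 3451.49 + 900.9 = 4820.21
Index = 4440.57 / 4820.21 × 100 = 92.1240

92.1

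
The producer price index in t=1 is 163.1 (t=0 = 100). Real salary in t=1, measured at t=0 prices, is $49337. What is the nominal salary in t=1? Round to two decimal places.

80468.65

Nominal = Real × (Index/100) = 49337 × (163.1/100)
        = 49337 × 1.631 = 80468.6470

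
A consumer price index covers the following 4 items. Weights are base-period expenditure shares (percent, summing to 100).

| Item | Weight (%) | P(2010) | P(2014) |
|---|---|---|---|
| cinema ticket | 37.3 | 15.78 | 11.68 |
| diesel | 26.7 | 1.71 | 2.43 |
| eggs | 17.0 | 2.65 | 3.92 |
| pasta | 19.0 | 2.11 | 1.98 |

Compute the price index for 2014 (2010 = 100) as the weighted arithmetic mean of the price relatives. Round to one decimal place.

108.5

cinema ticket: 37.3 × (11.68/15.78) = 37.3 × 0.740177 = 27.6086
diesel: 26.7 × (2.43/1.71) = 26.7 × 1.421053 = 37.9421
eggs: 17.0 × (3.92/2.65) = 17.0 × 1.479245 = 25.1472
pasta: 19.0 × (1.98/2.11) = 19.0 × 0.938389 = 17.8294
Index = Σ wᵢ·(p₁ᵢ/p₀ᵢ) = 27.6086 + 37.9421 + 25.1472 + 17.8294 = 108.5273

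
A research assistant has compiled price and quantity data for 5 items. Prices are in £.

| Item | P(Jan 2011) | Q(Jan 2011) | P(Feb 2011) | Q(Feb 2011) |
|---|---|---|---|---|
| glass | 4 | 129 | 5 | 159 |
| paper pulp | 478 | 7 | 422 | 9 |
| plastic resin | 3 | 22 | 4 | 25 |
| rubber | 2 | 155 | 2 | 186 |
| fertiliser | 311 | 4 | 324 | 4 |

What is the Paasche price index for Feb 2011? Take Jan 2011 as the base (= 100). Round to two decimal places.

Paasche price index uses current-period quantities as weights.
ΣP(Feb 2011)·Q(Feb 2011) = 5×159 + 422×9 + 4×25 + 2×186 + 324×4 = 795 + 3798 + 100 + 372 + 1296 = 6361
ΣP(Jan 2011)·Q(Feb 2011) = 4×159 + 478×9 + 3×25 + 2×186 + 311×4 = 636 + 4302 + 75 + 372 + 1244 = 6629
Index = 6361 / 6629 × 100 = 95.9572

95.96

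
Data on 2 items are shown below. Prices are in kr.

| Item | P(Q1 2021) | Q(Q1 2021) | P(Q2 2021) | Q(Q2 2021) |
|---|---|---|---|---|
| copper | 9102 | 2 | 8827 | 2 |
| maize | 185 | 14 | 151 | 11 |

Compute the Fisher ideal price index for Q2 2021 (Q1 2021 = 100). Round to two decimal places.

Laspeyres component (base-period weights):
ΣP(Q2 2021)Q(Q1 2021) = 8827×2 + 151×14 = 17654 + 2114 = 19768
ΣP(Q1 2021)Q(Q1 2021) = 9102×2 + 185×14 = 18204 + 2590 = 20794
L = 19768 / 20794 × 100 = 95.0659
Paasche component (current-period weights):
ΣP(Q2 2021)Q(Q2 2021) = 8827×2 + 151×11 = 17654 + 1661 = 19315
ΣP(Q1 2021)Q(Q2 2021) = 9102×2 + 185×11 = 18204 + 2035 = 20239
P = 19315 / 20239 × 100 = 95.4346
Fisher = √(L × P) = √(95.0659 × 95.4346) = 95.2500

95.25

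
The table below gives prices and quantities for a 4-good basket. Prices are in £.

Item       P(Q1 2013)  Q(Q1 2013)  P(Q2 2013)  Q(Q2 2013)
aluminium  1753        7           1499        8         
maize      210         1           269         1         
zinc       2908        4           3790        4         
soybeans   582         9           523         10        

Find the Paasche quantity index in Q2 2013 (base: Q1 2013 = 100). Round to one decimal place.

Paasche quantity index uses current-period prices as weights.
ΣP(Q2 2013)·Q(Q2 2013) = 1499×8 + 269×1 + 3790×4 + 523×10 = 11992 + 269 + 15160 + 5230 = 32651
ΣP(Q2 2013)·Q(Q1 2013) = 1499×7 + 269×1 + 3790×4 + 523×9 = 10493 + 269 + 15160 + 4707 = 30629
Index = 32651 / 30629 × 100 = 106.6016

106.6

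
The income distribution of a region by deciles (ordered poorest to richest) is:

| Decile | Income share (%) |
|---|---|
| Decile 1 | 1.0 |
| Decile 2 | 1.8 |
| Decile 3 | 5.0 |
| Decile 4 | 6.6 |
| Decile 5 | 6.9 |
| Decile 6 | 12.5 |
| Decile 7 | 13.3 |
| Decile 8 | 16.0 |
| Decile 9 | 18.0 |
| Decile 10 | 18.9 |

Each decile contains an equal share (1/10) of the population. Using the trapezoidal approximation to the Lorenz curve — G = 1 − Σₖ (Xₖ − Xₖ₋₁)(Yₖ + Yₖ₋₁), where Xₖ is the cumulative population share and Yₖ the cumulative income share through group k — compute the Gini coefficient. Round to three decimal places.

0.355

Cumulative income shares Yₖ: 0.0100, 0.0280, 0.0780, 0.1440, 0.2130, 0.3380, 0.4710, 0.6310, 0.8110, 1.0000
Σ (Xₖ−Xₖ₋₁)(Yₖ+Yₖ₋₁) = (1/10)(0.0100+0.0000) + (1/10)(0.0280+0.0100) + (1/10)(0.0780+0.0280) + (1/10)(0.1440+0.0780) + (1/10)(0.2130+0.1440) + (1/10)(0.3380+0.2130) + (1/10)(0.4710+0.3380) + (1/10)(0.6310+0.4710) + (1/10)(0.8110+0.6310) + (1/10)(1.0000+0.8110)
  = 0.0010 + 0.0038 + 0.0106 + 0.0222 + 0.0357 + 0.0551 + 0.0809 + 0.1102 + 0.1442 + 0.1811 = 0.6448
G = 1 − 0.6448 = 0.3552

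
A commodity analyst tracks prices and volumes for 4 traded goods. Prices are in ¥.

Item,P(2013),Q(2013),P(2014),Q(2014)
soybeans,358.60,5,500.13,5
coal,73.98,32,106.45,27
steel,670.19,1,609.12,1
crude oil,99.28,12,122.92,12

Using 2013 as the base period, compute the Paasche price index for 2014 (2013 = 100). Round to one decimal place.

Paasche price index uses current-period quantities as weights.
ΣP(2014)·Q(2014) = 500.13×5 + 106.45×27 + 609.12×1 + 122.92×12 = 2500.65 + 2874.15 + 609.12 + 1475.04 = 7458.96
ΣP(2013)·Q(2014) = 358.60×5 + 73.98×27 + 670.19×1 + 99.28×12 = 1793 + 1997.46 + 670.19 + 1191.36 = 5652.01
Index = 7458.96 / 5652.01 × 100 = 131.9700

132.0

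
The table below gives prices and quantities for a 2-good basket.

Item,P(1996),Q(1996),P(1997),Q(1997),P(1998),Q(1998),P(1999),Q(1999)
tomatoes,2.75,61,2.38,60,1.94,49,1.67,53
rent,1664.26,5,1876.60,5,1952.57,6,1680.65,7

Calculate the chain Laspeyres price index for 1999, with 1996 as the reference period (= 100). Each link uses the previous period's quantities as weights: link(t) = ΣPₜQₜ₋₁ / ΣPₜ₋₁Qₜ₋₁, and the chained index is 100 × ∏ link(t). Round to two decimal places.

100.19

Link 1996→1997:
ΣP(1997)Q(1996) = 2.38×61 + 1876.60×5 = 145.18 + 9383 = 9528.18
ΣP(1996)Q(1996) = 2.75×61 + 1664.26×5 = 167.75 + 8321.3 = 8489.05
link = 9528.18/8489.05 = 1.122408
Link 1997→1998:
ΣP(1998)Q(1997) = 1.94×60 + 1952.57×5 = 116.4 + 9762.85 = 9879.25
ΣP(1997)Q(1997) = 2.38×60 + 1876.60×5 = 142.8 + 9383 = 9525.8
link = 9879.25/9525.8 = 1.037104
Link 1998→1999:
ΣP(1999)Q(1998) = 1.67×49 + 1680.65×6 = 81.83 + 10083.9 = 10165.73
ΣP(1998)Q(1998) = 1.94×49 + 1952.57×6 = 95.06 + 11715.42 = 11810.48
link = 10165.73/11810.48 = 0.860738
Chained index = 100 × 1.122408 × 1.037104 × 0.860738 = 100.1946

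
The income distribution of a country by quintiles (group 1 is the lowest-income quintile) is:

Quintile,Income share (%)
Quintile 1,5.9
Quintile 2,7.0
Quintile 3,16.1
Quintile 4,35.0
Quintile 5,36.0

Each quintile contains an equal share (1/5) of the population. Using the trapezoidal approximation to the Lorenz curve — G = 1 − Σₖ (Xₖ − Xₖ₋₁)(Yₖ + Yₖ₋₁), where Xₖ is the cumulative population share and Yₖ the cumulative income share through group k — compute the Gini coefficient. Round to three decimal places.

0.353

Cumulative income shares Yₖ: 0.0590, 0.1290, 0.2900, 0.6400, 1.0000
Σ (Xₖ−Xₖ₋₁)(Yₖ+Yₖ₋₁) = (1/5)(0.0590+0.0000) + (1/5)(0.1290+0.0590) + (1/5)(0.2900+0.1290) + (1/5)(0.6400+0.2900) + (1/5)(1.0000+0.6400)
  = 0.0118 + 0.0376 + 0.0838 + 0.1860 + 0.3280 = 0.6472
G = 1 − 0.6472 = 0.3528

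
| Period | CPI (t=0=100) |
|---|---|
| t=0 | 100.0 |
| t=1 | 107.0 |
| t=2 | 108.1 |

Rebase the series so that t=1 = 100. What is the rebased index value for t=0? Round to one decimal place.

93.5

Rebased(t=0) = 100.0 / 107.0 × 100 = 93.4579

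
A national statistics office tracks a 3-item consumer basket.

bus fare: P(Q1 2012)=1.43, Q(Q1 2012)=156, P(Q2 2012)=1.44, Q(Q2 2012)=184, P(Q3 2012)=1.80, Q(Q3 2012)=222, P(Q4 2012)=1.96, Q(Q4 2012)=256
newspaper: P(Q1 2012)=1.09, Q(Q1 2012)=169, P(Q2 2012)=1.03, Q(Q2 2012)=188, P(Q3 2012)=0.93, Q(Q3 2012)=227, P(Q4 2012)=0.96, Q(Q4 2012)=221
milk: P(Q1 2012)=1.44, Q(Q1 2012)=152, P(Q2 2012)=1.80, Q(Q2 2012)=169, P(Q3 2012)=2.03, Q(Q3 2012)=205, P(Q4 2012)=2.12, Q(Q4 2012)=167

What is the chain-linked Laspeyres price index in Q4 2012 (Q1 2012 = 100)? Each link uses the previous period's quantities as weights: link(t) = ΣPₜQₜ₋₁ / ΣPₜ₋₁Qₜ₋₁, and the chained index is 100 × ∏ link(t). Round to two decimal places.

Link Q1 2012→Q2 2012:
ΣP(Q2 2012)Q(Q1 2012) = 1.44×156 + 1.03×169 + 1.80×152 = 224.64 + 174.07 + 273.6 = 672.31
ΣP(Q1 2012)Q(Q1 2012) = 1.43×156 + 1.09×169 + 1.44×152 = 223.08 + 184.21 + 218.88 = 626.17
link = 672.31/626.17 = 1.073686
Link Q2 2012→Q3 2012:
ΣP(Q3 2012)Q(Q2 2012) = 1.80×184 + 0.93×188 + 2.03×169 = 331.2 + 174.84 + 343.07 = 849.11
ΣP(Q2 2012)Q(Q2 2012) = 1.44×184 + 1.03×188 + 1.80×169 = 264.96 + 193.64 + 304.2 = 762.8
link = 849.11/762.8 = 1.113149
Link Q3 2012→Q4 2012:
ΣP(Q4 2012)Q(Q3 2012) = 1.96×222 + 0.96×227 + 2.12×205 = 435.12 + 217.92 + 434.6 = 1087.64
ΣP(Q3 2012)Q(Q3 2012) = 1.80×222 + 0.93×227 + 2.03×205 = 399.6 + 211.11 + 416.15 = 1026.86
link = 1087.64/1026.86 = 1.059190
Chained index = 100 × 1.073686 × 1.113149 × 1.059190 = 126.5915

126.59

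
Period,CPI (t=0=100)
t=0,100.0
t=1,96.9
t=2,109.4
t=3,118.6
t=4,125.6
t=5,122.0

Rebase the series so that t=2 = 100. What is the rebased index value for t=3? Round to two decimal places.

108.41

Rebased(t=3) = 118.6 / 109.4 × 100 = 108.4095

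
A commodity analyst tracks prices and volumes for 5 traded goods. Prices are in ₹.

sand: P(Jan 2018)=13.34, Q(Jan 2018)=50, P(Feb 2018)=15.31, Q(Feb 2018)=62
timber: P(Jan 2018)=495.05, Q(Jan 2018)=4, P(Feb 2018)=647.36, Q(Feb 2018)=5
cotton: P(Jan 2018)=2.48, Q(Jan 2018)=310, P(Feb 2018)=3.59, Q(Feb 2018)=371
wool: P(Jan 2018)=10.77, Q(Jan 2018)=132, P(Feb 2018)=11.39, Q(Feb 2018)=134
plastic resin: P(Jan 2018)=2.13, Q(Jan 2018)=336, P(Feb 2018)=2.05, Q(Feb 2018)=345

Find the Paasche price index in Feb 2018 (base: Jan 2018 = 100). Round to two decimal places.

Paasche price index uses current-period quantities as weights.
ΣP(Feb 2018)·Q(Feb 2018) = 15.31×62 + 647.36×5 + 3.59×371 + 11.39×134 + 2.05×345 = 949.22 + 3236.8 + 1331.89 + 1526.26 + 707.25 = 7751.42
ΣP(Jan 2018)·Q(Feb 2018) = 13.34×62 + 495.05×5 + 2.48×371 + 10.77×134 + 2.13×345 = 827.08 + 2475.25 + 920.08 + 1443.18 + 734.85 = 6400.44
Index = 7751.42 / 6400.44 × 100 = 121.1076

121.11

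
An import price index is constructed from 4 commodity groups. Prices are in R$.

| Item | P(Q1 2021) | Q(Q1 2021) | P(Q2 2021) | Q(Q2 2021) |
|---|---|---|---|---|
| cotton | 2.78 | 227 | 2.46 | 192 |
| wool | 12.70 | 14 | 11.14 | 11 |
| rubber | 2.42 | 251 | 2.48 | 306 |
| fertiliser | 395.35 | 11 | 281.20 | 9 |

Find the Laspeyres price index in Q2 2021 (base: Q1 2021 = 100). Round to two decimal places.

Laspeyres price index uses base-period quantities as weights.
ΣP(Q2 2021)·Q(Q1 2021) = 2.46×227 + 11.14×14 + 2.48×251 + 281.20×11 = 558.42 + 155.96 + 622.48 + 3093.2 = 4430.06
ΣP(Q1 2021)·Q(Q1 2021) = 2.78×227 + 12.70×14 + 2.42×251 + 395.35×11 = 631.06 + 177.8 + 607.42 + 4348.85 = 5765.13
Index = 4430.06 / 5765.13 × 100 = 76.8423

76.84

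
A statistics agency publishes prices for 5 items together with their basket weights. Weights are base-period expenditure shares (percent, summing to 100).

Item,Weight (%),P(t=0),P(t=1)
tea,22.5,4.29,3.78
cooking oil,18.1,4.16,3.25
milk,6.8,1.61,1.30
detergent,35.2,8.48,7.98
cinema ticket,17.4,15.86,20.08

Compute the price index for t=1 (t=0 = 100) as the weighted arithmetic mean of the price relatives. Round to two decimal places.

94.61

tea: 22.5 × (3.78/4.29) = 22.5 × 0.881119 = 19.8252
cooking oil: 18.1 × (3.25/4.16) = 18.1 × 0.781250 = 14.1406
milk: 6.8 × (1.30/1.61) = 6.8 × 0.807453 = 5.4907
detergent: 35.2 × (7.98/8.48) = 35.2 × 0.941038 = 33.1245
cinema ticket: 17.4 × (20.08/15.86) = 17.4 × 1.266078 = 22.0298
Index = Σ wᵢ·(p₁ᵢ/p₀ᵢ) = 19.8252 + 14.1406 + 5.4907 + 33.1245 + 22.0298 = 94.6108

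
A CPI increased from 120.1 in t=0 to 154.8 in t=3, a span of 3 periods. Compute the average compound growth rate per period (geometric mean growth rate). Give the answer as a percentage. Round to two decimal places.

Growth factor = (154.8/120.1)^(1/3) = (1.288926)^(1/3) = 1.088285
Growth rate = 1.088285 − 1 = 0.088285 = 8.8285%

8.83%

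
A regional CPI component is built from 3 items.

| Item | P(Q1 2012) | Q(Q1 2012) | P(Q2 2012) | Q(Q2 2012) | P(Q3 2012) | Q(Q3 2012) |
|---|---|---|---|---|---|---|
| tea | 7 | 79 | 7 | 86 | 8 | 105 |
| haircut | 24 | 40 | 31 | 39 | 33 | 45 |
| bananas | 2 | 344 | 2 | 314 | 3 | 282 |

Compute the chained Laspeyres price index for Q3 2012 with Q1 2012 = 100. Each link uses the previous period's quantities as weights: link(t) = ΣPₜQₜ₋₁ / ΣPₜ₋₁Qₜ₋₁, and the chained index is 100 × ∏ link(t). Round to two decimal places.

Link Q1 2012→Q2 2012:
ΣP(Q2 2012)Q(Q1 2012) = 7×79 + 31×40 + 2×344 = 553 + 1240 + 688 = 2481
ΣP(Q1 2012)Q(Q1 2012) = 7×79 + 24×40 + 2×344 = 553 + 960 + 688 = 2201
link = 2481/2201 = 1.127215
Link Q2 2012→Q3 2012:
ΣP(Q3 2012)Q(Q2 2012) = 8×86 + 33×39 + 3×314 = 688 + 1287 + 942 = 2917
ΣP(Q2 2012)Q(Q2 2012) = 7×86 + 31×39 + 2×314 = 602 + 1209 + 628 = 2439
link = 2917/2439 = 1.195982
Chained index = 100 × 1.127215 × 1.195982 = 134.8129

134.81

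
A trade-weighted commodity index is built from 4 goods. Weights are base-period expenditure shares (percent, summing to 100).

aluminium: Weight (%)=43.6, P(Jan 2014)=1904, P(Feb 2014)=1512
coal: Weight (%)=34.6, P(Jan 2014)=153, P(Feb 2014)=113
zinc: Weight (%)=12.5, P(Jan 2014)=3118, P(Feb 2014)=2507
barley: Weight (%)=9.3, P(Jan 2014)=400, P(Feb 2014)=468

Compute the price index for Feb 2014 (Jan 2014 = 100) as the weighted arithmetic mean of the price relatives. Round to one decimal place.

aluminium: 43.6 × (1512/1904) = 43.6 × 0.794118 = 34.6235
coal: 34.6 × (113/153) = 34.6 × 0.738562 = 25.5542
zinc: 12.5 × (2507/3118) = 12.5 × 0.804041 = 10.0505
barley: 9.3 × (468/400) = 9.3 × 1.170000 = 10.8810
Index = Σ wᵢ·(p₁ᵢ/p₀ᵢ) = 34.6235 + 25.5542 + 10.0505 + 10.8810 = 81.1093

81.1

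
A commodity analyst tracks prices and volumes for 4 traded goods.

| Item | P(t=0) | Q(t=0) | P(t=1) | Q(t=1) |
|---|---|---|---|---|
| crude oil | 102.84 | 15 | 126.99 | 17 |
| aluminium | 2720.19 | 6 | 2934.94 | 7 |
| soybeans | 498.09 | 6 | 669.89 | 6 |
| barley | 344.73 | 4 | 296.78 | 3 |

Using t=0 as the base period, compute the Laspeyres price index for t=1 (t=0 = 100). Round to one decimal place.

111.2

Laspeyres price index uses base-period quantities as weights.
ΣP(t=1)·Q(t=0) = 126.99×15 + 2934.94×6 + 669.89×6 + 296.78×4 = 1904.85 + 17609.64 + 4019.34 + 1187.12 = 24720.95
ΣP(t=0)·Q(t=0) = 102.84×15 + 2720.19×6 + 498.09×6 + 344.73×4 = 1542.6 + 16321.14 + 2988.54 + 1378.92 = 22231.2
Index = 24720.95 / 22231.2 × 100 = 111.1994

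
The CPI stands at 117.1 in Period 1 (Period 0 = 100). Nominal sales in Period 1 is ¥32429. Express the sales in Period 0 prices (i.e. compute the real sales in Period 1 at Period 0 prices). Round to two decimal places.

27693.42

Real = Nominal ÷ (Index/100) = 32429 ÷ (117.1/100)
     = 32429 ÷ 1.171 = 27693.4244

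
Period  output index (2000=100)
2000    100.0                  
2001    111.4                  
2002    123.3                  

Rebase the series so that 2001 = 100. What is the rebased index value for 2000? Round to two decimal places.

89.77

Rebased(2000) = 100.0 / 111.4 × 100 = 89.7666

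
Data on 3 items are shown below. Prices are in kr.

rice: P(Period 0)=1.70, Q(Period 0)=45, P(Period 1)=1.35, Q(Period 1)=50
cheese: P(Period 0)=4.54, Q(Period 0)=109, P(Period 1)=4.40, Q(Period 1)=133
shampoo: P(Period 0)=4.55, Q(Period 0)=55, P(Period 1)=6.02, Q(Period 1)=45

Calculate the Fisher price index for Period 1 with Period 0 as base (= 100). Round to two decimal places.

104.70

Laspeyres component (base-period weights):
ΣP(Period 1)Q(Period 0) = 1.35×45 + 4.40×109 + 6.02×55 = 60.75 + 479.6 + 331.1 = 871.45
ΣP(Period 0)Q(Period 0) = 1.70×45 + 4.54×109 + 4.55×55 = 76.5 + 494.86 + 250.25 = 821.61
L = 871.45 / 821.61 × 100 = 106.0661
Paasche component (current-period weights):
ΣP(Period 1)Q(Period 1) = 1.35×50 + 4.40×133 + 6.02×45 = 67.5 + 585.2 + 270.9 = 923.6
ΣP(Period 0)Q(Period 1) = 1.70×50 + 4.54×133 + 4.55×45 = 85 + 603.82 + 204.75 = 893.57
P = 923.6 / 893.57 × 100 = 103.3607
Fisher = √(L × P) = √(106.0661 × 103.3607) = 104.7047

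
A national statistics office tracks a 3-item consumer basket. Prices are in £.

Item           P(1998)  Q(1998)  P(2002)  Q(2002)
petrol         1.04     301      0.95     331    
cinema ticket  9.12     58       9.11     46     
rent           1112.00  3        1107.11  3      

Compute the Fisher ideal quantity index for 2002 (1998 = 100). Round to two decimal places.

98.09

Laspeyres component (base-period weights):
ΣP(1998)Q(2002) = 1.04×331 + 9.12×46 + 1112.00×3 = 344.24 + 419.52 + 3336 = 4099.76
ΣP(1998)Q(1998) = 1.04×301 + 9.12×58 + 1112.00×3 = 313.04 + 528.96 + 3336 = 4178
L = 4099.76 / 4178 × 100 = 98.1273
Paasche component (current-period weights):
ΣP(2002)Q(2002) = 0.95×331 + 9.11×46 + 1107.11×3 = 314.45 + 419.06 + 3321.33 = 4054.84
ΣP(2002)Q(1998) = 0.95×301 + 9.11×58 + 1107.11×3 = 285.95 + 528.38 + 3321.33 = 4135.66
P = 4054.84 / 4135.66 × 100 = 98.0458
Fisher = √(L × P) = √(98.1273 × 98.0458) = 98.0865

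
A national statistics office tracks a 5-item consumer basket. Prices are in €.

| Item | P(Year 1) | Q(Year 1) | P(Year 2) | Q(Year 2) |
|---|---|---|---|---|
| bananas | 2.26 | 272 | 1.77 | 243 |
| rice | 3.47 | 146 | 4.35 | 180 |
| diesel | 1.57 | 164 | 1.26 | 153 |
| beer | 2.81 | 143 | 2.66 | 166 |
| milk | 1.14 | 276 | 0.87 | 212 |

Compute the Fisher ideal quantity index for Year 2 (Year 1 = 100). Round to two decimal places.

102.90

Laspeyres component (base-period weights):
ΣP(Year 1)Q(Year 2) = 2.26×243 + 3.47×180 + 1.57×153 + 2.81×166 + 1.14×212 = 549.18 + 624.6 + 240.21 + 466.46 + 241.68 = 2122.13
ΣP(Year 1)Q(Year 1) = 2.26×272 + 3.47×146 + 1.57×164 + 2.81×143 + 1.14×276 = 614.72 + 506.62 + 257.48 + 401.83 + 314.64 = 2095.29
L = 2122.13 / 2095.29 × 100 = 101.2810
Paasche component (current-period weights):
ΣP(Year 2)Q(Year 2) = 1.77×243 + 4.35×180 + 1.26×153 + 2.66×166 + 0.87×212 = 430.11 + 783 + 192.78 + 441.56 + 184.44 = 2031.89
ΣP(Year 2)Q(Year 1) = 1.77×272 + 4.35×146 + 1.26×164 + 2.66×143 + 0.87×276 = 481.44 + 635.1 + 206.64 + 380.38 + 240.12 = 1943.68
P = 2031.89 / 1943.68 × 100 = 104.5383
Fisher = √(L × P) = √(101.2810 × 104.5383) = 102.8967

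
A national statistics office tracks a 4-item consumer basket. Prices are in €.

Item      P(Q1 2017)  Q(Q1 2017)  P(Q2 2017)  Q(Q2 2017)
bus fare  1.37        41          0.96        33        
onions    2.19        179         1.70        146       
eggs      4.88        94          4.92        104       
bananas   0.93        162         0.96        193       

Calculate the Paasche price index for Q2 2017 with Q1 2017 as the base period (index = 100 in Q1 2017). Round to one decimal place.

Paasche price index uses current-period quantities as weights.
ΣP(Q2 2017)·Q(Q2 2017) = 0.96×33 + 1.70×146 + 4.92×104 + 0.96×193 = 31.68 + 248.2 + 511.68 + 185.28 = 976.84
ΣP(Q1 2017)·Q(Q2 2017) = 1.37×33 + 2.19×146 + 4.88×104 + 0.93×193 = 45.21 + 319.74 + 507.52 + 179.49 = 1051.96
Index = 976.84 / 1051.96 × 100 = 92.8590

92.9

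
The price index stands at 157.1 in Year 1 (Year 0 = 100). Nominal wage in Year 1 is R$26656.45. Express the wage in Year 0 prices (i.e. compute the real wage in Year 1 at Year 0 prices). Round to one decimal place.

Real = Nominal ÷ (Index/100) = 26656.45 ÷ (157.1/100)
     = 26656.45 ÷ 1.571 = 16967.8230

16967.8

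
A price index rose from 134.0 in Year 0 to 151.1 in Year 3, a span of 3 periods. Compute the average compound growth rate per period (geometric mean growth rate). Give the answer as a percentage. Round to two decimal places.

4.08%

Growth factor = (151.1/134.0)^(1/3) = (1.127612)^(1/3) = 1.040846
Growth rate = 1.040846 − 1 = 0.040846 = 4.0846%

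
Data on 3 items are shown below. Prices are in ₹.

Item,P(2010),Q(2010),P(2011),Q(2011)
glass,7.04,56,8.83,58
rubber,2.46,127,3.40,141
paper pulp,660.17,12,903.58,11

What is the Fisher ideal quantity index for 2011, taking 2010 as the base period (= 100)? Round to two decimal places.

92.89

Laspeyres component (base-period weights):
ΣP(2010)Q(2011) = 7.04×58 + 2.46×141 + 660.17×11 = 408.32 + 346.86 + 7261.87 = 8017.05
ΣP(2010)Q(2010) = 7.04×56 + 2.46×127 + 660.17×12 = 394.24 + 312.42 + 7922.04 = 8628.7
L = 8017.05 / 8628.7 × 100 = 92.9114
Paasche component (current-period weights):
ΣP(2011)Q(2011) = 8.83×58 + 3.40×141 + 903.58×11 = 512.14 + 479.4 + 9939.38 = 10930.92
ΣP(2011)Q(2010) = 8.83×56 + 3.40×127 + 903.58×12 = 494.48 + 431.8 + 10842.96 = 11769.24
P = 10930.92 / 11769.24 × 100 = 92.8770
Fisher = √(L × P) = √(92.9114 × 92.8770) = 92.8942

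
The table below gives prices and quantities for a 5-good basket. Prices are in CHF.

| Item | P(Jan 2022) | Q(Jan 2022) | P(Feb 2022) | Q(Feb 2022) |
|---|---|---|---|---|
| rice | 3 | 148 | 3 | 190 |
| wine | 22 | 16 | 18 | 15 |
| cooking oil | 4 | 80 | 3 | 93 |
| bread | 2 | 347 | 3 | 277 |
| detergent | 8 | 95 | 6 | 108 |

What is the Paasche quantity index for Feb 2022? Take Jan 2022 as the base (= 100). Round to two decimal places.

Paasche quantity index uses current-period prices as weights.
ΣP(Feb 2022)·Q(Feb 2022) = 3×190 + 18×15 + 3×93 + 3×277 + 6×108 = 570 + 270 + 279 + 831 + 648 = 2598
ΣP(Feb 2022)·Q(Jan 2022) = 3×148 + 18×16 + 3×80 + 3×347 + 6×95 = 444 + 288 + 240 + 1041 + 570 = 2583
Index = 2598 / 2583 × 100 = 100.5807

100.58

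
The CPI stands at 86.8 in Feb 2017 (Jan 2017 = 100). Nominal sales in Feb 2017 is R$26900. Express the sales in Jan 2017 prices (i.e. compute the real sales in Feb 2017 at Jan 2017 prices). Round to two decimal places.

Real = Nominal ÷ (Index/100) = 26900 ÷ (86.8/100)
     = 26900 ÷ 0.868 = 30990.7834

30990.78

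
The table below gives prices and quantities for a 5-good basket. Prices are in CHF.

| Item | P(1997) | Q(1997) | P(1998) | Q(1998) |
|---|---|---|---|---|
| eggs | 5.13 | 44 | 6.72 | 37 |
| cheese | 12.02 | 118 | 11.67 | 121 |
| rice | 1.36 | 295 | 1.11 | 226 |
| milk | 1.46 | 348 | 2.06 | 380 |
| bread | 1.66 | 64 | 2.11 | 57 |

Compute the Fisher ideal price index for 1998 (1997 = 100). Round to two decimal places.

Laspeyres component (base-period weights):
ΣP(1998)Q(1997) = 6.72×44 + 11.67×118 + 1.11×295 + 2.06×348 + 2.11×64 = 295.68 + 1377.06 + 327.45 + 716.88 + 135.04 = 2852.11
ΣP(1997)Q(1997) = 5.13×44 + 12.02×118 + 1.36×295 + 1.46×348 + 1.66×64 = 225.72 + 1418.36 + 401.2 + 508.08 + 106.24 = 2659.6
L = 2852.11 / 2659.6 × 100 = 107.2383
Paasche component (current-period weights):
ΣP(1998)Q(1998) = 6.72×37 + 11.67×121 + 1.11×226 + 2.06×380 + 2.11×57 = 248.64 + 1412.07 + 250.86 + 782.8 + 120.27 = 2814.64
ΣP(1997)Q(1998) = 5.13×37 + 12.02×121 + 1.36×226 + 1.46×380 + 1.66×57 = 189.81 + 1454.42 + 307.36 + 554.8 + 94.62 = 2601.01
P = 2814.64 / 2601.01 × 100 = 108.2133
Fisher = √(L × P) = √(107.2383 × 108.2133) = 107.7247

107.72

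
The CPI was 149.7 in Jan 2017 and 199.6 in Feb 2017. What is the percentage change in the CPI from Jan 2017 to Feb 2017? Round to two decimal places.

33.33%

Change = (199.6 − 149.7) / 149.7 × 100
       = 49.9 / 149.7 × 100 = 33.3333%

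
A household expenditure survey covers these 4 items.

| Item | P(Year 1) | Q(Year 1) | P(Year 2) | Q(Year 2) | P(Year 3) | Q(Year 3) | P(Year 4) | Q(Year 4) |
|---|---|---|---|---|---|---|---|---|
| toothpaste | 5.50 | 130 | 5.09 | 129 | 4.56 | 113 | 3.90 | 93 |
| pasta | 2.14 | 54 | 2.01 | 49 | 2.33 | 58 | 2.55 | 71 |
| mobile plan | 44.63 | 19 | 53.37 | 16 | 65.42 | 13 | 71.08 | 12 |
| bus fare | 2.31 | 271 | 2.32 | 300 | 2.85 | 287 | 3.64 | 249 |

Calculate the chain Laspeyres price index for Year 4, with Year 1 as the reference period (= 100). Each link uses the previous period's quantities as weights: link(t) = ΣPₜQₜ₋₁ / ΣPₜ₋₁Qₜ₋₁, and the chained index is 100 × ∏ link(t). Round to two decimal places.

Link Year 1→Year 2:
ΣP(Year 2)Q(Year 1) = 5.09×130 + 2.01×54 + 53.37×19 + 2.32×271 = 661.7 + 108.54 + 1014.03 + 628.72 = 2412.99
ΣP(Year 1)Q(Year 1) = 5.50×130 + 2.14×54 + 44.63×19 + 2.31×271 = 715 + 115.56 + 847.97 + 626.01 = 2304.54
link = 2412.99/2304.54 = 1.047059
Link Year 2→Year 3:
ΣP(Year 3)Q(Year 2) = 4.56×129 + 2.33×49 + 65.42×16 + 2.85×300 = 588.24 + 114.17 + 1046.72 + 855 = 2604.13
ΣP(Year 2)Q(Year 2) = 5.09×129 + 2.01×49 + 53.37×16 + 2.32×300 = 656.61 + 98.49 + 853.92 + 696 = 2305.02
link = 2604.13/2305.02 = 1.129765
Link Year 3→Year 4:
ΣP(Year 4)Q(Year 3) = 3.90×113 + 2.55×58 + 71.08×13 + 3.64×287 = 440.7 + 147.9 + 924.04 + 1044.68 = 2557.32
ΣP(Year 3)Q(Year 3) = 4.56×113 + 2.33×58 + 65.42×13 + 2.85×287 = 515.28 + 135.14 + 850.46 + 817.95 = 2318.83
link = 2557.32/2318.83 = 1.102849
Chained index = 100 × 1.047059 × 1.129765 × 1.102849 = 130.4594

130.46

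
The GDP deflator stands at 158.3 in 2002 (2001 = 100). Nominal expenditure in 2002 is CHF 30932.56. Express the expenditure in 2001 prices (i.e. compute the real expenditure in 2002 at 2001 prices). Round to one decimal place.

Real = Nominal ÷ (Index/100) = 30932.56 ÷ (158.3/100)
     = 30932.56 ÷ 1.583 = 19540.4675

19540.5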